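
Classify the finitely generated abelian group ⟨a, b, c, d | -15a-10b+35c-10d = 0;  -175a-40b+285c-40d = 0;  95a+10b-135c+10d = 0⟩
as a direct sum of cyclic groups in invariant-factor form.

Answer: M ≅ ℤ^1 ⊕ ℤ/5 ⊕ ℤ/10 ⊕ ℤ/20

Derivation:
rank_ℚ(R)=3; free=4−3=1
SNF(R) diag = [5, 10, 20] → torsion [5, 10, 20]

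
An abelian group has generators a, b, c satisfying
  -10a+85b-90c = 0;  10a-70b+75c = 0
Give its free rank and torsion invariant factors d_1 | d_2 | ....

Answer: M ≅ ℤ^1 ⊕ ℤ/5 ⊕ ℤ/15

Derivation:
rank_ℚ(R)=2; free=3−2=1
SNF(R) diag = [5, 15] → torsion [5, 15]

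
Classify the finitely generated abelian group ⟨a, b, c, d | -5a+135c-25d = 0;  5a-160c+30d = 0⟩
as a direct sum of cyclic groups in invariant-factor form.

rank_ℚ(R)=2; free=4−2=2
SNF(R) diag = [5, 5] → torsion [5, 5]

Answer: M ≅ ℤ^2 ⊕ ℤ/5 ⊕ ℤ/5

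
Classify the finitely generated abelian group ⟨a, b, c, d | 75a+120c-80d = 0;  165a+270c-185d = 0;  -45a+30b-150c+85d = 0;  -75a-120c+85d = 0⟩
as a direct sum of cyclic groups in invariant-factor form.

Answer: M ≅ ℤ/5 ⊕ ℤ/15 ⊕ ℤ/30 ⊕ ℤ/30

Derivation:
rank_ℚ(R)=4; free=4−4=0
SNF(R) diag = [5, 15, 30, 30] → torsion [5, 15, 30, 30]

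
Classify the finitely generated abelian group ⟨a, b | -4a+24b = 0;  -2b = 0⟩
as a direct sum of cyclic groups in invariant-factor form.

Answer: M ≅ ℤ/2 ⊕ ℤ/4

Derivation:
rank_ℚ(R)=2; free=2−2=0
SNF(R) diag = [2, 4] → torsion [2, 4]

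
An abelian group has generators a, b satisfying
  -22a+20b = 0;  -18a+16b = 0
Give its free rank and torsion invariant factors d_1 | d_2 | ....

Answer: M ≅ ℤ/2 ⊕ ℤ/4

Derivation:
rank_ℚ(R)=2; free=2−2=0
SNF(R) diag = [2, 4] → torsion [2, 4]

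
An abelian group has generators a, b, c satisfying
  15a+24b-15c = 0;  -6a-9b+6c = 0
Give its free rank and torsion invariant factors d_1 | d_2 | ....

rank_ℚ(R)=2; free=3−2=1
SNF(R) diag = [3, 3] → torsion [3, 3]

Answer: M ≅ ℤ^1 ⊕ ℤ/3 ⊕ ℤ/3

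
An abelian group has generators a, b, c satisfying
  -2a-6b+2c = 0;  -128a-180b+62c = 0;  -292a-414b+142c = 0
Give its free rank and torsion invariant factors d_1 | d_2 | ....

Answer: M ≅ ℤ/2 ⊕ ℤ/6 ⊕ ℤ/18

Derivation:
rank_ℚ(R)=3; free=3−3=0
SNF(R) diag = [2, 6, 18] → torsion [2, 6, 18]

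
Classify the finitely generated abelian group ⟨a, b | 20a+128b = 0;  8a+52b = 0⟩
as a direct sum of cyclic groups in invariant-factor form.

Answer: M ≅ ℤ/4 ⊕ ℤ/4

Derivation:
rank_ℚ(R)=2; free=2−2=0
SNF(R) diag = [4, 4] → torsion [4, 4]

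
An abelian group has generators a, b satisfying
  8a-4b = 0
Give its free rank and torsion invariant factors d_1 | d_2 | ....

Answer: M ≅ ℤ^1 ⊕ ℤ/4

Derivation:
rank_ℚ(R)=1; free=2−1=1
SNF(R) diag = [4] → torsion [4]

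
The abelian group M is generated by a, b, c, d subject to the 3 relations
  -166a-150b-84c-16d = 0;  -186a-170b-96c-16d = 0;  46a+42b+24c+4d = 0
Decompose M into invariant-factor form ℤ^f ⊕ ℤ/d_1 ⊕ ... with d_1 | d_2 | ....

Answer: M ≅ ℤ^1 ⊕ ℤ/2 ⊕ ℤ/4 ⊕ ℤ/12

Derivation:
rank_ℚ(R)=3; free=4−3=1
SNF(R) diag = [2, 4, 12] → torsion [2, 4, 12]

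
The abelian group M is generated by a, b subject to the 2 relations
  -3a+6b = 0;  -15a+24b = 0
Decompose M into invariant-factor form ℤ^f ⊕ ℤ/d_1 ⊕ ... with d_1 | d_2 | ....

rank_ℚ(R)=2; free=2−2=0
SNF(R) diag = [3, 6] → torsion [3, 6]

Answer: M ≅ ℤ/3 ⊕ ℤ/6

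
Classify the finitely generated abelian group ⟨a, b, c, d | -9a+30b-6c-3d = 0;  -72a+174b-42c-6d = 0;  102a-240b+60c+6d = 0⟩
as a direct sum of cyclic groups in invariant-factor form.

Answer: M ≅ ℤ^1 ⊕ ℤ/3 ⊕ ℤ/6 ⊕ ℤ/12

Derivation:
rank_ℚ(R)=3; free=4−3=1
SNF(R) diag = [3, 6, 12] → torsion [3, 6, 12]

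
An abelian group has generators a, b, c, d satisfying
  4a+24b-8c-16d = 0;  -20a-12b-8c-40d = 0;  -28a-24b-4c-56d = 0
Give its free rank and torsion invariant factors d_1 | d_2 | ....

rank_ℚ(R)=3; free=4−3=1
SNF(R) diag = [4, 12, 36] → torsion [4, 12, 36]

Answer: M ≅ ℤ^1 ⊕ ℤ/4 ⊕ ℤ/12 ⊕ ℤ/36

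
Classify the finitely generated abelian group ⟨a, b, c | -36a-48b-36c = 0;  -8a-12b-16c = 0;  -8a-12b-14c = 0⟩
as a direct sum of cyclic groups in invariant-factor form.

Answer: M ≅ ℤ/2 ⊕ ℤ/4 ⊕ ℤ/12

Derivation:
rank_ℚ(R)=3; free=3−3=0
SNF(R) diag = [2, 4, 12] → torsion [2, 4, 12]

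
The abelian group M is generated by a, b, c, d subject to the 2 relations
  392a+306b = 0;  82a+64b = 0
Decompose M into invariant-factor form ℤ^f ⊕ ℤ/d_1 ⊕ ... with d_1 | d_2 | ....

rank_ℚ(R)=2; free=4−2=2
SNF(R) diag = [2, 2] → torsion [2, 2]

Answer: M ≅ ℤ^2 ⊕ ℤ/2 ⊕ ℤ/2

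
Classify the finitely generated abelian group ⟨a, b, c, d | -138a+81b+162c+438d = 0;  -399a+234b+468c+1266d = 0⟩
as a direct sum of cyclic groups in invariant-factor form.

rank_ℚ(R)=2; free=4−2=2
SNF(R) diag = [3, 9] → torsion [3, 9]

Answer: M ≅ ℤ^2 ⊕ ℤ/3 ⊕ ℤ/9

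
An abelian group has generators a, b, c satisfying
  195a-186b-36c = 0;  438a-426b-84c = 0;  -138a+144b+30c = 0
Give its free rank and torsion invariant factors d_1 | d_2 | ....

Answer: M ≅ ℤ/3 ⊕ ℤ/6 ⊕ ℤ/18

Derivation:
rank_ℚ(R)=3; free=3−3=0
SNF(R) diag = [3, 6, 18] → torsion [3, 6, 18]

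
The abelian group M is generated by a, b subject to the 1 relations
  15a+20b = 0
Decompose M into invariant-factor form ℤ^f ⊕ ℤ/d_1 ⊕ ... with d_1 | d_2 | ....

Answer: M ≅ ℤ^1 ⊕ ℤ/5

Derivation:
rank_ℚ(R)=1; free=2−1=1
SNF(R) diag = [5] → torsion [5]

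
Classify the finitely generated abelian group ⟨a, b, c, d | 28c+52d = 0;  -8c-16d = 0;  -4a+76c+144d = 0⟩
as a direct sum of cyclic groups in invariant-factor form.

rank_ℚ(R)=3; free=4−3=1
SNF(R) diag = [4, 4, 8] → torsion [4, 4, 8]

Answer: M ≅ ℤ^1 ⊕ ℤ/4 ⊕ ℤ/4 ⊕ ℤ/8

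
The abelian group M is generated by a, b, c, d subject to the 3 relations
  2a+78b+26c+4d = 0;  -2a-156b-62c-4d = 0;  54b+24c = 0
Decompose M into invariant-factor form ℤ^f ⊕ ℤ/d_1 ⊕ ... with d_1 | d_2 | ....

Answer: M ≅ ℤ^1 ⊕ ℤ/2 ⊕ ℤ/6 ⊕ ℤ/12

Derivation:
rank_ℚ(R)=3; free=4−3=1
SNF(R) diag = [2, 6, 12] → torsion [2, 6, 12]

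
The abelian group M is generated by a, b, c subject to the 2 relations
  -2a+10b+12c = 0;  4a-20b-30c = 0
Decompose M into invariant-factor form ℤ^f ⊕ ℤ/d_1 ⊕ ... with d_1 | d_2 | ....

rank_ℚ(R)=2; free=3−2=1
SNF(R) diag = [2, 6] → torsion [2, 6]

Answer: M ≅ ℤ^1 ⊕ ℤ/2 ⊕ ℤ/6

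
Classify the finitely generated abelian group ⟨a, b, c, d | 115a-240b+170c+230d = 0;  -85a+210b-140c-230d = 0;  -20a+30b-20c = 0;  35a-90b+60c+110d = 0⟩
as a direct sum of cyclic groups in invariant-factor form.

Answer: M ≅ ℤ/5 ⊕ ℤ/10 ⊕ ℤ/30 ⊕ ℤ/60

Derivation:
rank_ℚ(R)=4; free=4−4=0
SNF(R) diag = [5, 10, 30, 60] → torsion [5, 10, 30, 60]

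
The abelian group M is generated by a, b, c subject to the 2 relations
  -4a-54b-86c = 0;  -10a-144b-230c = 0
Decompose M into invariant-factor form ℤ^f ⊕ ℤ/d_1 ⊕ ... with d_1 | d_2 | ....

Answer: M ≅ ℤ^1 ⊕ ℤ/2 ⊕ ℤ/6

Derivation:
rank_ℚ(R)=2; free=3−2=1
SNF(R) diag = [2, 6] → torsion [2, 6]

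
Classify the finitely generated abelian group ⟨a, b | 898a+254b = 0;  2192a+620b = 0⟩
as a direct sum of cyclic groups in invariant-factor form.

rank_ℚ(R)=2; free=2−2=0
SNF(R) diag = [2, 4] → torsion [2, 4]

Answer: M ≅ ℤ/2 ⊕ ℤ/4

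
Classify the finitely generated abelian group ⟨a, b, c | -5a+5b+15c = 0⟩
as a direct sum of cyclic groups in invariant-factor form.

Answer: M ≅ ℤ^2 ⊕ ℤ/5

Derivation:
rank_ℚ(R)=1; free=3−1=2
SNF(R) diag = [5] → torsion [5]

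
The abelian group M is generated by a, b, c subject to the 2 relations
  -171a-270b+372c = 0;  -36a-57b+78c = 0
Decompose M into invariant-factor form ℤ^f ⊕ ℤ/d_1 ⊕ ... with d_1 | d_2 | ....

rank_ℚ(R)=2; free=3−2=1
SNF(R) diag = [3, 3] → torsion [3, 3]

Answer: M ≅ ℤ^1 ⊕ ℤ/3 ⊕ ℤ/3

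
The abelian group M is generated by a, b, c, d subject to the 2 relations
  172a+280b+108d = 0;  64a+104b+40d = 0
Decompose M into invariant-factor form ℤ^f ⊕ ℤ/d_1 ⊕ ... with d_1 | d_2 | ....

rank_ℚ(R)=2; free=4−2=2
SNF(R) diag = [4, 8] → torsion [4, 8]

Answer: M ≅ ℤ^2 ⊕ ℤ/4 ⊕ ℤ/8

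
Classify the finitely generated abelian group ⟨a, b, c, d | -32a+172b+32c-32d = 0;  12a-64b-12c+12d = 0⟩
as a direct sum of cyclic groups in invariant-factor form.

rank_ℚ(R)=2; free=4−2=2
SNF(R) diag = [4, 4] → torsion [4, 4]

Answer: M ≅ ℤ^2 ⊕ ℤ/4 ⊕ ℤ/4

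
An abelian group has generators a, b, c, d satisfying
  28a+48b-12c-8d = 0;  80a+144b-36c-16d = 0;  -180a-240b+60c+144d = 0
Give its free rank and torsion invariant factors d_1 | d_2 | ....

rank_ℚ(R)=3; free=4−3=1
SNF(R) diag = [4, 12, 24] → torsion [4, 12, 24]

Answer: M ≅ ℤ^1 ⊕ ℤ/4 ⊕ ℤ/12 ⊕ ℤ/24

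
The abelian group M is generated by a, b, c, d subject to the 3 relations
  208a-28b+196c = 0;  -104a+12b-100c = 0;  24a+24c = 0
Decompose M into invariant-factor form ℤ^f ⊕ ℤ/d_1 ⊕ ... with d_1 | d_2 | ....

rank_ℚ(R)=3; free=4−3=1
SNF(R) diag = [4, 8, 24] → torsion [4, 8, 24]

Answer: M ≅ ℤ^1 ⊕ ℤ/4 ⊕ ℤ/8 ⊕ ℤ/24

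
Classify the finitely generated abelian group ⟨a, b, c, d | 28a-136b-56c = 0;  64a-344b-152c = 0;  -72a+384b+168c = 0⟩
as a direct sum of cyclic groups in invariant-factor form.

rank_ℚ(R)=3; free=4−3=1
SNF(R) diag = [4, 8, 24] → torsion [4, 8, 24]

Answer: M ≅ ℤ^1 ⊕ ℤ/4 ⊕ ℤ/8 ⊕ ℤ/24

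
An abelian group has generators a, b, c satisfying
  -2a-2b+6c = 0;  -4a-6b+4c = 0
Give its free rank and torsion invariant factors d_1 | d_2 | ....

Answer: M ≅ ℤ^1 ⊕ ℤ/2 ⊕ ℤ/2

Derivation:
rank_ℚ(R)=2; free=3−2=1
SNF(R) diag = [2, 2] → torsion [2, 2]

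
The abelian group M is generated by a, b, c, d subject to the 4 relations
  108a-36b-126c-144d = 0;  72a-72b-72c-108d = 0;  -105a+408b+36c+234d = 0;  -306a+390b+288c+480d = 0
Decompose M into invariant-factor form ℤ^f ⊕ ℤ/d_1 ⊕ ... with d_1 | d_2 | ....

Answer: M ≅ ℤ/3 ⊕ ℤ/6 ⊕ ℤ/18 ⊕ ℤ/36

Derivation:
rank_ℚ(R)=4; free=4−4=0
SNF(R) diag = [3, 6, 18, 36] → torsion [3, 6, 18, 36]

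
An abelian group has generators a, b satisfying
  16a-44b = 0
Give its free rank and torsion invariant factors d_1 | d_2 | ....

Answer: M ≅ ℤ^1 ⊕ ℤ/4

Derivation:
rank_ℚ(R)=1; free=2−1=1
SNF(R) diag = [4] → torsion [4]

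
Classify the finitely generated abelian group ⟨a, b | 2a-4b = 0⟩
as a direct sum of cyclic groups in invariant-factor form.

Answer: M ≅ ℤ^1 ⊕ ℤ/2

Derivation:
rank_ℚ(R)=1; free=2−1=1
SNF(R) diag = [2] → torsion [2]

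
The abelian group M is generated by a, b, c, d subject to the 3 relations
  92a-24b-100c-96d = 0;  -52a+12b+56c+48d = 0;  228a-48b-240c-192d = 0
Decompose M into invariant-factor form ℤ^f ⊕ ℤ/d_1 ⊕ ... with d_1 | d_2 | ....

Answer: M ≅ ℤ^1 ⊕ ℤ/4 ⊕ ℤ/12 ⊕ ℤ/12

Derivation:
rank_ℚ(R)=3; free=4−3=1
SNF(R) diag = [4, 12, 12] → torsion [4, 12, 12]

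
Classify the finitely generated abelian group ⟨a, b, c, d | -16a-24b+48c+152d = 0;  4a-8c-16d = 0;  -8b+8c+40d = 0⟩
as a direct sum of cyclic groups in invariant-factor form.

Answer: M ≅ ℤ^1 ⊕ ℤ/4 ⊕ ℤ/8 ⊕ ℤ/8

Derivation:
rank_ℚ(R)=3; free=4−3=1
SNF(R) diag = [4, 8, 8] → torsion [4, 8, 8]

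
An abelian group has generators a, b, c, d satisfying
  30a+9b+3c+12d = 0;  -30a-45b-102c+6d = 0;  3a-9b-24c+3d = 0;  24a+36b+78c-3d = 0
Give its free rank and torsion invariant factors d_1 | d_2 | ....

Answer: M ≅ ℤ/3 ⊕ ℤ/9 ⊕ ℤ/9 ⊕ ℤ/27

Derivation:
rank_ℚ(R)=4; free=4−4=0
SNF(R) diag = [3, 9, 9, 27] → torsion [3, 9, 9, 27]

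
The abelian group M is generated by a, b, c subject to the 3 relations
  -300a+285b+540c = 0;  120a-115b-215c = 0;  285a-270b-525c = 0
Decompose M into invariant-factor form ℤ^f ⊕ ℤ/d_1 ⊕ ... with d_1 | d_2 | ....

rank_ℚ(R)=3; free=3−3=0
SNF(R) diag = [5, 15, 45] → torsion [5, 15, 45]

Answer: M ≅ ℤ/5 ⊕ ℤ/15 ⊕ ℤ/45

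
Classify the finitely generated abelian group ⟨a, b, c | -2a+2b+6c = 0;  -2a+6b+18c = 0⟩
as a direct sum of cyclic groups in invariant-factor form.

Answer: M ≅ ℤ^1 ⊕ ℤ/2 ⊕ ℤ/4

Derivation:
rank_ℚ(R)=2; free=3−2=1
SNF(R) diag = [2, 4] → torsion [2, 4]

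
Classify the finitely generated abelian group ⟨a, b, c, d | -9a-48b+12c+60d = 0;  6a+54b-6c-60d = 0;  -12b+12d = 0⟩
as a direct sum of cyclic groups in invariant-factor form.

Answer: M ≅ ℤ^1 ⊕ ℤ/3 ⊕ ℤ/6 ⊕ ℤ/12

Derivation:
rank_ℚ(R)=3; free=4−3=1
SNF(R) diag = [3, 6, 12] → torsion [3, 6, 12]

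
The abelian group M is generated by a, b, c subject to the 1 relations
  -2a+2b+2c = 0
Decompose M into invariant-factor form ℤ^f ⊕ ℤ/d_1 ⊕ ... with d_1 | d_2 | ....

rank_ℚ(R)=1; free=3−1=2
SNF(R) diag = [2] → torsion [2]

Answer: M ≅ ℤ^2 ⊕ ℤ/2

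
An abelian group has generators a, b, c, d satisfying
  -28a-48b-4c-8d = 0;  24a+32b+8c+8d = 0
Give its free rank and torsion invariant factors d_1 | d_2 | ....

rank_ℚ(R)=2; free=4−2=2
SNF(R) diag = [4, 8] → torsion [4, 8]

Answer: M ≅ ℤ^2 ⊕ ℤ/4 ⊕ ℤ/8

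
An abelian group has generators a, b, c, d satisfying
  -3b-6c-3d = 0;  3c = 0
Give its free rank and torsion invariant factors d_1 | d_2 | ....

Answer: M ≅ ℤ^2 ⊕ ℤ/3 ⊕ ℤ/3

Derivation:
rank_ℚ(R)=2; free=4−2=2
SNF(R) diag = [3, 3] → torsion [3, 3]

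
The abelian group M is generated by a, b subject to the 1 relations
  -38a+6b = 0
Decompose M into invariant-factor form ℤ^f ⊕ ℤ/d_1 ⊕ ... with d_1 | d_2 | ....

Answer: M ≅ ℤ^1 ⊕ ℤ/2

Derivation:
rank_ℚ(R)=1; free=2−1=1
SNF(R) diag = [2] → torsion [2]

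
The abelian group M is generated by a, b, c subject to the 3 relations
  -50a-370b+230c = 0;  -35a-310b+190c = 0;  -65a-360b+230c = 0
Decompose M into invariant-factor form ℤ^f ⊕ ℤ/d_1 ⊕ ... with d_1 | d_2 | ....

rank_ℚ(R)=3; free=3−3=0
SNF(R) diag = [5, 10, 10] → torsion [5, 10, 10]

Answer: M ≅ ℤ/5 ⊕ ℤ/10 ⊕ ℤ/10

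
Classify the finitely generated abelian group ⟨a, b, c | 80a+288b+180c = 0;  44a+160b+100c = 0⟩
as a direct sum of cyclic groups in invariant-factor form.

Answer: M ≅ ℤ^1 ⊕ ℤ/4 ⊕ ℤ/4

Derivation:
rank_ℚ(R)=2; free=3−2=1
SNF(R) diag = [4, 4] → torsion [4, 4]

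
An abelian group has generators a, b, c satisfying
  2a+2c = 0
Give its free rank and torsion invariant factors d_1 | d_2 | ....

Answer: M ≅ ℤ^2 ⊕ ℤ/2

Derivation:
rank_ℚ(R)=1; free=3−1=2
SNF(R) diag = [2] → torsion [2]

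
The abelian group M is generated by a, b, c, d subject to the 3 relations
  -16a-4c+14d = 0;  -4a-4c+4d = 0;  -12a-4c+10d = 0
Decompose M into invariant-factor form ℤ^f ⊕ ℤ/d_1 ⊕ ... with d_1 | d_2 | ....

Answer: M ≅ ℤ^1 ⊕ ℤ/2 ⊕ ℤ/4 ⊕ ℤ/4

Derivation:
rank_ℚ(R)=3; free=4−3=1
SNF(R) diag = [2, 4, 4] → torsion [2, 4, 4]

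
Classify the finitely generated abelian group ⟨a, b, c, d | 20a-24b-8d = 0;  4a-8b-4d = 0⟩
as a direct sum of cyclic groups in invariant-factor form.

Answer: M ≅ ℤ^2 ⊕ ℤ/4 ⊕ ℤ/4

Derivation:
rank_ℚ(R)=2; free=4−2=2
SNF(R) diag = [4, 4] → torsion [4, 4]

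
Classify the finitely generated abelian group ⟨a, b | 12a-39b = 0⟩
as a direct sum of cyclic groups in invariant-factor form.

rank_ℚ(R)=1; free=2−1=1
SNF(R) diag = [3] → torsion [3]

Answer: M ≅ ℤ^1 ⊕ ℤ/3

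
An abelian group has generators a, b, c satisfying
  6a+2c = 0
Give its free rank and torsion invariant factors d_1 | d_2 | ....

Answer: M ≅ ℤ^2 ⊕ ℤ/2

Derivation:
rank_ℚ(R)=1; free=3−1=2
SNF(R) diag = [2] → torsion [2]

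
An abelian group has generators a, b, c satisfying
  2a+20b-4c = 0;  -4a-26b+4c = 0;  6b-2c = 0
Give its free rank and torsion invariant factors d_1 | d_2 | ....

rank_ℚ(R)=3; free=3−3=0
SNF(R) diag = [2, 2, 2] → torsion [2, 2, 2]

Answer: M ≅ ℤ/2 ⊕ ℤ/2 ⊕ ℤ/2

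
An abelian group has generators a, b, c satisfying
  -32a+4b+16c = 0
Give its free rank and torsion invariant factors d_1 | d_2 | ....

Answer: M ≅ ℤ^2 ⊕ ℤ/4

Derivation:
rank_ℚ(R)=1; free=3−1=2
SNF(R) diag = [4] → torsion [4]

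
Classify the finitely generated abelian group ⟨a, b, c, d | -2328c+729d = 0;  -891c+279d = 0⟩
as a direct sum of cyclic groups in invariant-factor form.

Answer: M ≅ ℤ^2 ⊕ ℤ/3 ⊕ ℤ/9

Derivation:
rank_ℚ(R)=2; free=4−2=2
SNF(R) diag = [3, 9] → torsion [3, 9]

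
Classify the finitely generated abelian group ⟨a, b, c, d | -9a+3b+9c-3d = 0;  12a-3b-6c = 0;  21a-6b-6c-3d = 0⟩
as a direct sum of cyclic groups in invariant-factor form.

rank_ℚ(R)=3; free=4−3=1
SNF(R) diag = [3, 3, 3] → torsion [3, 3, 3]

Answer: M ≅ ℤ^1 ⊕ ℤ/3 ⊕ ℤ/3 ⊕ ℤ/3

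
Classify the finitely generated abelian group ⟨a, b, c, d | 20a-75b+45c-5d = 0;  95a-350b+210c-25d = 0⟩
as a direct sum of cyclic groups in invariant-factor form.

rank_ℚ(R)=2; free=4−2=2
SNF(R) diag = [5, 5] → torsion [5, 5]

Answer: M ≅ ℤ^2 ⊕ ℤ/5 ⊕ ℤ/5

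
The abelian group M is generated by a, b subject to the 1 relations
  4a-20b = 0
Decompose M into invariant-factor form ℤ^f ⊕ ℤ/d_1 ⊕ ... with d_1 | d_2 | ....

rank_ℚ(R)=1; free=2−1=1
SNF(R) diag = [4] → torsion [4]

Answer: M ≅ ℤ^1 ⊕ ℤ/4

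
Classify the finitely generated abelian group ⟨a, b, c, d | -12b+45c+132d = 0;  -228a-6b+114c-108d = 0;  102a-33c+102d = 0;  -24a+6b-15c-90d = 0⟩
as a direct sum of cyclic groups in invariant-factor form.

rank_ℚ(R)=4; free=4−4=0
SNF(R) diag = [3, 6, 18, 54] → torsion [3, 6, 18, 54]

Answer: M ≅ ℤ/3 ⊕ ℤ/6 ⊕ ℤ/18 ⊕ ℤ/54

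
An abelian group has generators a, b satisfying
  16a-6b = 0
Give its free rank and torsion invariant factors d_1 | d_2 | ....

Answer: M ≅ ℤ^1 ⊕ ℤ/2

Derivation:
rank_ℚ(R)=1; free=2−1=1
SNF(R) diag = [2] → torsion [2]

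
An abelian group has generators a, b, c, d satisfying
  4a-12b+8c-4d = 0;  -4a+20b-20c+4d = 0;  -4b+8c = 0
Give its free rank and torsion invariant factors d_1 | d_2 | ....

Answer: M ≅ ℤ^1 ⊕ ℤ/4 ⊕ ℤ/4 ⊕ ℤ/4

Derivation:
rank_ℚ(R)=3; free=4−3=1
SNF(R) diag = [4, 4, 4] → torsion [4, 4, 4]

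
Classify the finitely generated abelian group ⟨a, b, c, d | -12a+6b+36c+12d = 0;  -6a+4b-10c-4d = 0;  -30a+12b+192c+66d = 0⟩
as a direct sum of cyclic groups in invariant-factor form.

Answer: M ≅ ℤ^1 ⊕ ℤ/2 ⊕ ℤ/6 ⊕ ℤ/6

Derivation:
rank_ℚ(R)=3; free=4−3=1
SNF(R) diag = [2, 6, 6] → torsion [2, 6, 6]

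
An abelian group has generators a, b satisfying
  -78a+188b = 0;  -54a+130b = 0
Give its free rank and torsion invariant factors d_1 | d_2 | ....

Answer: M ≅ ℤ/2 ⊕ ℤ/6

Derivation:
rank_ℚ(R)=2; free=2−2=0
SNF(R) diag = [2, 6] → torsion [2, 6]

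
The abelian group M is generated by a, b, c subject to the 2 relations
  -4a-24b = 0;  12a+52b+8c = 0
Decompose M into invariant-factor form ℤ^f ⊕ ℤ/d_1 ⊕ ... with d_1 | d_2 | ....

Answer: M ≅ ℤ^1 ⊕ ℤ/4 ⊕ ℤ/4

Derivation:
rank_ℚ(R)=2; free=3−2=1
SNF(R) diag = [4, 4] → torsion [4, 4]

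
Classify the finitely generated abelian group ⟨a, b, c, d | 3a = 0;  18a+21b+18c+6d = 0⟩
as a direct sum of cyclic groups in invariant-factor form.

rank_ℚ(R)=2; free=4−2=2
SNF(R) diag = [3, 3] → torsion [3, 3]

Answer: M ≅ ℤ^2 ⊕ ℤ/3 ⊕ ℤ/3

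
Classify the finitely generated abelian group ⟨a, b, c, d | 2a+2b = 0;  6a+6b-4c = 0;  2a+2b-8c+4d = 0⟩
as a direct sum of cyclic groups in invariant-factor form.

rank_ℚ(R)=3; free=4−3=1
SNF(R) diag = [2, 4, 4] → torsion [2, 4, 4]

Answer: M ≅ ℤ^1 ⊕ ℤ/2 ⊕ ℤ/4 ⊕ ℤ/4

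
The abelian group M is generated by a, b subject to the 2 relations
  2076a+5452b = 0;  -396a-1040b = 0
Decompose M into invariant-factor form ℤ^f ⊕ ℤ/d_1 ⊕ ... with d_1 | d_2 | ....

rank_ℚ(R)=2; free=2−2=0
SNF(R) diag = [4, 12] → torsion [4, 12]

Answer: M ≅ ℤ/4 ⊕ ℤ/12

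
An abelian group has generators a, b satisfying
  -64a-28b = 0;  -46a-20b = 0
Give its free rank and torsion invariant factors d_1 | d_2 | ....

rank_ℚ(R)=2; free=2−2=0
SNF(R) diag = [2, 4] → torsion [2, 4]

Answer: M ≅ ℤ/2 ⊕ ℤ/4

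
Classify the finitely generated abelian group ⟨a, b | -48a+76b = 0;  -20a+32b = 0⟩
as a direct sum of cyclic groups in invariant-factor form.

rank_ℚ(R)=2; free=2−2=0
SNF(R) diag = [4, 4] → torsion [4, 4]

Answer: M ≅ ℤ/4 ⊕ ℤ/4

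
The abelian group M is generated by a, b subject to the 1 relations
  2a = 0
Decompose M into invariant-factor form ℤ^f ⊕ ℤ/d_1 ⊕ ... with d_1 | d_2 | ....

Answer: M ≅ ℤ^1 ⊕ ℤ/2

Derivation:
rank_ℚ(R)=1; free=2−1=1
SNF(R) diag = [2] → torsion [2]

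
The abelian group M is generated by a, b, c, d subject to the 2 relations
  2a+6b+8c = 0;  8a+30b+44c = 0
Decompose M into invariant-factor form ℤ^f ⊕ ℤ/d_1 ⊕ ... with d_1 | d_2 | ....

rank_ℚ(R)=2; free=4−2=2
SNF(R) diag = [2, 6] → torsion [2, 6]

Answer: M ≅ ℤ^2 ⊕ ℤ/2 ⊕ ℤ/6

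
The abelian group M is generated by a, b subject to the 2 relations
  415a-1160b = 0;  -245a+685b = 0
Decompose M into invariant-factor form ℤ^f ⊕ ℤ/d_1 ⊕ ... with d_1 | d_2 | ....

rank_ℚ(R)=2; free=2−2=0
SNF(R) diag = [5, 15] → torsion [5, 15]

Answer: M ≅ ℤ/5 ⊕ ℤ/15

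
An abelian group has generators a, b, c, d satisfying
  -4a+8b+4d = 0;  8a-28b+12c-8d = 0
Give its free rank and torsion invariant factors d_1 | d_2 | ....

Answer: M ≅ ℤ^2 ⊕ ℤ/4 ⊕ ℤ/12

Derivation:
rank_ℚ(R)=2; free=4−2=2
SNF(R) diag = [4, 12] → torsion [4, 12]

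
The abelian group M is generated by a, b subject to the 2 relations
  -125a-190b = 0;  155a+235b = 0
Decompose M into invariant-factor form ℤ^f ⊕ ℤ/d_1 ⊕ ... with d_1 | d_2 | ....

Answer: M ≅ ℤ/5 ⊕ ℤ/15

Derivation:
rank_ℚ(R)=2; free=2−2=0
SNF(R) diag = [5, 15] → torsion [5, 15]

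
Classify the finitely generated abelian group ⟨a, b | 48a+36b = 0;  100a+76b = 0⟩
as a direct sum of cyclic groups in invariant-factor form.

Answer: M ≅ ℤ/4 ⊕ ℤ/12

Derivation:
rank_ℚ(R)=2; free=2−2=0
SNF(R) diag = [4, 12] → torsion [4, 12]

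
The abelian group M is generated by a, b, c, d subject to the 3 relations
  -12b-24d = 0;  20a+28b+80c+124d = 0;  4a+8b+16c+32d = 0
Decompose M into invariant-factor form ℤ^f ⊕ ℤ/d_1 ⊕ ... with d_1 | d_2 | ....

rank_ℚ(R)=3; free=4−3=1
SNF(R) diag = [4, 12, 12] → torsion [4, 12, 12]

Answer: M ≅ ℤ^1 ⊕ ℤ/4 ⊕ ℤ/12 ⊕ ℤ/12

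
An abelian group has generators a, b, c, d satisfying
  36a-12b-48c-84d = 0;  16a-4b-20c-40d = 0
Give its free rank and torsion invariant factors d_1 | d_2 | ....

rank_ℚ(R)=2; free=4−2=2
SNF(R) diag = [4, 12] → torsion [4, 12]

Answer: M ≅ ℤ^2 ⊕ ℤ/4 ⊕ ℤ/12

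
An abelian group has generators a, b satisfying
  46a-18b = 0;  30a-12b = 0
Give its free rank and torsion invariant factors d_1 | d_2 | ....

rank_ℚ(R)=2; free=2−2=0
SNF(R) diag = [2, 6] → torsion [2, 6]

Answer: M ≅ ℤ/2 ⊕ ℤ/6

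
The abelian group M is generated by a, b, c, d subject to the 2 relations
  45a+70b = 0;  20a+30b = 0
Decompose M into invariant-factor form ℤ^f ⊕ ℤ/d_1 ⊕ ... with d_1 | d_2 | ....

Answer: M ≅ ℤ^2 ⊕ ℤ/5 ⊕ ℤ/10

Derivation:
rank_ℚ(R)=2; free=4−2=2
SNF(R) diag = [5, 10] → torsion [5, 10]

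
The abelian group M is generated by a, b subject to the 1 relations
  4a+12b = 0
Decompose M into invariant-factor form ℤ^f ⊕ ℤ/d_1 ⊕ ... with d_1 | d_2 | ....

Answer: M ≅ ℤ^1 ⊕ ℤ/4

Derivation:
rank_ℚ(R)=1; free=2−1=1
SNF(R) diag = [4] → torsion [4]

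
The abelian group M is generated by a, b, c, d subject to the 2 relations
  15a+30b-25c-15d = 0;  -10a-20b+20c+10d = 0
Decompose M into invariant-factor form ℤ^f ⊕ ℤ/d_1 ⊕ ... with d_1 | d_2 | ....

Answer: M ≅ ℤ^2 ⊕ ℤ/5 ⊕ ℤ/10

Derivation:
rank_ℚ(R)=2; free=4−2=2
SNF(R) diag = [5, 10] → torsion [5, 10]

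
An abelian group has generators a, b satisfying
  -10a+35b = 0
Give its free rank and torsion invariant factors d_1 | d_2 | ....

Answer: M ≅ ℤ^1 ⊕ ℤ/5

Derivation:
rank_ℚ(R)=1; free=2−1=1
SNF(R) diag = [5] → torsion [5]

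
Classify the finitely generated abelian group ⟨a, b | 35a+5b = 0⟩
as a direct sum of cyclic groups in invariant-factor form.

Answer: M ≅ ℤ^1 ⊕ ℤ/5

Derivation:
rank_ℚ(R)=1; free=2−1=1
SNF(R) diag = [5] → torsion [5]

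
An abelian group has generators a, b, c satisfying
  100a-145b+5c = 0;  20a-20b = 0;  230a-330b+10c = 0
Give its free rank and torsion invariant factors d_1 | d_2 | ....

rank_ℚ(R)=3; free=3−3=0
SNF(R) diag = [5, 10, 20] → torsion [5, 10, 20]

Answer: M ≅ ℤ/5 ⊕ ℤ/10 ⊕ ℤ/20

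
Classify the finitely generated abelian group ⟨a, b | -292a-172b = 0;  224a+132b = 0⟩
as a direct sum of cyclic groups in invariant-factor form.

Answer: M ≅ ℤ/4 ⊕ ℤ/4

Derivation:
rank_ℚ(R)=2; free=2−2=0
SNF(R) diag = [4, 4] → torsion [4, 4]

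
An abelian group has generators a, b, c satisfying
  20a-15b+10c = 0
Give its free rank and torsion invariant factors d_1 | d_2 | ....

Answer: M ≅ ℤ^2 ⊕ ℤ/5

Derivation:
rank_ℚ(R)=1; free=3−1=2
SNF(R) diag = [5] → torsion [5]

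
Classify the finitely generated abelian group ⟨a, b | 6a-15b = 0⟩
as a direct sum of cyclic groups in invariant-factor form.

Answer: M ≅ ℤ^1 ⊕ ℤ/3

Derivation:
rank_ℚ(R)=1; free=2−1=1
SNF(R) diag = [3] → torsion [3]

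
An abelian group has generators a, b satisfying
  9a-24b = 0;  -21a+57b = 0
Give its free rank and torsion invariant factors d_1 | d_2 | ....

rank_ℚ(R)=2; free=2−2=0
SNF(R) diag = [3, 3] → torsion [3, 3]

Answer: M ≅ ℤ/3 ⊕ ℤ/3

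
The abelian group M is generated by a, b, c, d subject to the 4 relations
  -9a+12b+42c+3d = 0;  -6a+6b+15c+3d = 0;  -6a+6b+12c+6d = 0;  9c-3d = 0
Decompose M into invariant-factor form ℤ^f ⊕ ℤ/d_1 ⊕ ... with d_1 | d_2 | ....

Answer: M ≅ ℤ/3 ⊕ ℤ/3 ⊕ ℤ/6 ⊕ ℤ/6

Derivation:
rank_ℚ(R)=4; free=4−4=0
SNF(R) diag = [3, 3, 6, 6] → torsion [3, 3, 6, 6]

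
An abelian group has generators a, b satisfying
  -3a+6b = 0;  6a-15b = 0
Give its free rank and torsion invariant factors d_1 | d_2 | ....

Answer: M ≅ ℤ/3 ⊕ ℤ/3

Derivation:
rank_ℚ(R)=2; free=2−2=0
SNF(R) diag = [3, 3] → torsion [3, 3]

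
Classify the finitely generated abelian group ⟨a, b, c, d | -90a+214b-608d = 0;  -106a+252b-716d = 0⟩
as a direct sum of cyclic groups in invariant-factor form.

rank_ℚ(R)=2; free=4−2=2
SNF(R) diag = [2, 2] → torsion [2, 2]

Answer: M ≅ ℤ^2 ⊕ ℤ/2 ⊕ ℤ/2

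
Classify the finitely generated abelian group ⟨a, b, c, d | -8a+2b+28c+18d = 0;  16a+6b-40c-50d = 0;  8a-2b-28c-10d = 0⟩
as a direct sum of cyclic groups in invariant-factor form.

rank_ℚ(R)=3; free=4−3=1
SNF(R) diag = [2, 4, 8] → torsion [2, 4, 8]

Answer: M ≅ ℤ^1 ⊕ ℤ/2 ⊕ ℤ/4 ⊕ ℤ/8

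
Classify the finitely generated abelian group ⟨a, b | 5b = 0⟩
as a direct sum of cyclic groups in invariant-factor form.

rank_ℚ(R)=1; free=2−1=1
SNF(R) diag = [5] → torsion [5]

Answer: M ≅ ℤ^1 ⊕ ℤ/5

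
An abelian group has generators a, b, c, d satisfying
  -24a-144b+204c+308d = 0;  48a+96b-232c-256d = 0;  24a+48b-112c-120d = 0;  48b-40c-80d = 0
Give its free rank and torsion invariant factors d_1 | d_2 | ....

rank_ℚ(R)=4; free=4−4=0
SNF(R) diag = [4, 8, 24, 48] → torsion [4, 8, 24, 48]

Answer: M ≅ ℤ/4 ⊕ ℤ/8 ⊕ ℤ/24 ⊕ ℤ/48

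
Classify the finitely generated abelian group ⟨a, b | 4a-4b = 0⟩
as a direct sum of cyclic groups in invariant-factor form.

Answer: M ≅ ℤ^1 ⊕ ℤ/4

Derivation:
rank_ℚ(R)=1; free=2−1=1
SNF(R) diag = [4] → torsion [4]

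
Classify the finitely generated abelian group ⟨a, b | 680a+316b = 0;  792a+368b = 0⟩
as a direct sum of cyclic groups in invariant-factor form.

rank_ℚ(R)=2; free=2−2=0
SNF(R) diag = [4, 8] → torsion [4, 8]

Answer: M ≅ ℤ/4 ⊕ ℤ/8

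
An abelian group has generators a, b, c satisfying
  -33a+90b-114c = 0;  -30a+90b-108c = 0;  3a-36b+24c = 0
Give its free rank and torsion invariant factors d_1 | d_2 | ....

Answer: M ≅ ℤ/3 ⊕ ℤ/6 ⊕ ℤ/18

Derivation:
rank_ℚ(R)=3; free=3−3=0
SNF(R) diag = [3, 6, 18] → torsion [3, 6, 18]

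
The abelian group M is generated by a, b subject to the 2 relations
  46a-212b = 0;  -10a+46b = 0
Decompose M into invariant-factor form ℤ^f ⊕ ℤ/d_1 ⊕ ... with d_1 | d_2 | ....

rank_ℚ(R)=2; free=2−2=0
SNF(R) diag = [2, 2] → torsion [2, 2]

Answer: M ≅ ℤ/2 ⊕ ℤ/2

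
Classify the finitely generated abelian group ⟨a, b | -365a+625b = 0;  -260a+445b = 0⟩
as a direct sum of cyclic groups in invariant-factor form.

rank_ℚ(R)=2; free=2−2=0
SNF(R) diag = [5, 15] → torsion [5, 15]

Answer: M ≅ ℤ/5 ⊕ ℤ/15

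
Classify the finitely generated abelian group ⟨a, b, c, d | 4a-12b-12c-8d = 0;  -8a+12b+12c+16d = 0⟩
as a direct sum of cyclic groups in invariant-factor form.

Answer: M ≅ ℤ^2 ⊕ ℤ/4 ⊕ ℤ/12

Derivation:
rank_ℚ(R)=2; free=4−2=2
SNF(R) diag = [4, 12] → torsion [4, 12]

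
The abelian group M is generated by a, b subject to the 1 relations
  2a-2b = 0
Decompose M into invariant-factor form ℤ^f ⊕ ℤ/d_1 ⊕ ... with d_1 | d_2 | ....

rank_ℚ(R)=1; free=2−1=1
SNF(R) diag = [2] → torsion [2]

Answer: M ≅ ℤ^1 ⊕ ℤ/2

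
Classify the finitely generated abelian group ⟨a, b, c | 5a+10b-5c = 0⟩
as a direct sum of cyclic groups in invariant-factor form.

Answer: M ≅ ℤ^2 ⊕ ℤ/5

Derivation:
rank_ℚ(R)=1; free=3−1=2
SNF(R) diag = [5] → torsion [5]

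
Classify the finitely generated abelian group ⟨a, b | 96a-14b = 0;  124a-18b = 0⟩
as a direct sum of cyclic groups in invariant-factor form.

Answer: M ≅ ℤ/2 ⊕ ℤ/4

Derivation:
rank_ℚ(R)=2; free=2−2=0
SNF(R) diag = [2, 4] → torsion [2, 4]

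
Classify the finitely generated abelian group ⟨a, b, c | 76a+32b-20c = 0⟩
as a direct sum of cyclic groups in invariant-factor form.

rank_ℚ(R)=1; free=3−1=2
SNF(R) diag = [4] → torsion [4]

Answer: M ≅ ℤ^2 ⊕ ℤ/4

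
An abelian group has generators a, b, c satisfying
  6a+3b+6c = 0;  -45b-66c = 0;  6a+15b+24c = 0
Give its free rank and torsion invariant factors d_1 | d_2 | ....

rank_ℚ(R)=3; free=3−3=0
SNF(R) diag = [3, 6, 6] → torsion [3, 6, 6]

Answer: M ≅ ℤ/3 ⊕ ℤ/6 ⊕ ℤ/6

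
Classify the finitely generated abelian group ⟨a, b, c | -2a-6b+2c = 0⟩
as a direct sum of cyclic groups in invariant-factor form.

rank_ℚ(R)=1; free=3−1=2
SNF(R) diag = [2] → torsion [2]

Answer: M ≅ ℤ^2 ⊕ ℤ/2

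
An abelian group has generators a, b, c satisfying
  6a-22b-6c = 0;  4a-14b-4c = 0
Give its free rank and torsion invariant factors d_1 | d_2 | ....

Answer: M ≅ ℤ^1 ⊕ ℤ/2 ⊕ ℤ/2

Derivation:
rank_ℚ(R)=2; free=3−2=1
SNF(R) diag = [2, 2] → torsion [2, 2]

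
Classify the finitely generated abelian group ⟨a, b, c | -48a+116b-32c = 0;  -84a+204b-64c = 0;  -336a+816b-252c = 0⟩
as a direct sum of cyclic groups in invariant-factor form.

Answer: M ≅ ℤ/4 ⊕ ℤ/4 ⊕ ℤ/12

Derivation:
rank_ℚ(R)=3; free=3−3=0
SNF(R) diag = [4, 4, 12] → torsion [4, 4, 12]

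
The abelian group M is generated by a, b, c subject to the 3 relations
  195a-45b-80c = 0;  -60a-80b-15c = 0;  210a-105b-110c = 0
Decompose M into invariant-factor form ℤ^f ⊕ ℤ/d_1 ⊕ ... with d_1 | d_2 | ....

Answer: M ≅ ℤ/5 ⊕ ℤ/5 ⊕ ℤ/15

Derivation:
rank_ℚ(R)=3; free=3−3=0
SNF(R) diag = [5, 5, 15] → torsion [5, 5, 15]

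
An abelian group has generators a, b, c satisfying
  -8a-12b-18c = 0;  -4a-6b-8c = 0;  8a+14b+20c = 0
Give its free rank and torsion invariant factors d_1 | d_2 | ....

rank_ℚ(R)=3; free=3−3=0
SNF(R) diag = [2, 2, 4] → torsion [2, 2, 4]

Answer: M ≅ ℤ/2 ⊕ ℤ/2 ⊕ ℤ/4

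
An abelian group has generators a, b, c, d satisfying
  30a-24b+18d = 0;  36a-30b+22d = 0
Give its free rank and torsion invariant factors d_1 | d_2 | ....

Answer: M ≅ ℤ^2 ⊕ ℤ/2 ⊕ ℤ/6

Derivation:
rank_ℚ(R)=2; free=4−2=2
SNF(R) diag = [2, 6] → torsion [2, 6]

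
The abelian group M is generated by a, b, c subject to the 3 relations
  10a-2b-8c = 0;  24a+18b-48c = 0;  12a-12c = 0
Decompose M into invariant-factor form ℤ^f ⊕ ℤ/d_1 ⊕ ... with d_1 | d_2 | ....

Answer: M ≅ ℤ/2 ⊕ ℤ/6 ⊕ ℤ/12

Derivation:
rank_ℚ(R)=3; free=3−3=0
SNF(R) diag = [2, 6, 12] → torsion [2, 6, 12]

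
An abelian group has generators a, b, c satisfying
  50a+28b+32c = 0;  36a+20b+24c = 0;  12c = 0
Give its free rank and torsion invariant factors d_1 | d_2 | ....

Answer: M ≅ ℤ/2 ⊕ ℤ/4 ⊕ ℤ/12

Derivation:
rank_ℚ(R)=3; free=3−3=0
SNF(R) diag = [2, 4, 12] → torsion [2, 4, 12]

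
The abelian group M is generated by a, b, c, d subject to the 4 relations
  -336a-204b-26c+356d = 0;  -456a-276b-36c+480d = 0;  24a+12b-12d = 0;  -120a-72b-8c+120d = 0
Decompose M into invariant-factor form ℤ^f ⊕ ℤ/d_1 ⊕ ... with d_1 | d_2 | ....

Answer: M ≅ ℤ/2 ⊕ ℤ/4 ⊕ ℤ/12 ⊕ ℤ/24

Derivation:
rank_ℚ(R)=4; free=4−4=0
SNF(R) diag = [2, 4, 12, 24] → torsion [2, 4, 12, 24]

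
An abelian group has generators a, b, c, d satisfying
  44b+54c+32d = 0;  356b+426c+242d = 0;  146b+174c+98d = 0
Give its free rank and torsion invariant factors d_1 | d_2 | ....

rank_ℚ(R)=3; free=4−3=1
SNF(R) diag = [2, 6, 6] → torsion [2, 6, 6]

Answer: M ≅ ℤ^1 ⊕ ℤ/2 ⊕ ℤ/6 ⊕ ℤ/6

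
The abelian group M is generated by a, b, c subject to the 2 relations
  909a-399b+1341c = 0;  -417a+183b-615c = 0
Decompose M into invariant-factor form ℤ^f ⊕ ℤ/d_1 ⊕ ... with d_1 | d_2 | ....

Answer: M ≅ ℤ^1 ⊕ ℤ/3 ⊕ ℤ/6

Derivation:
rank_ℚ(R)=2; free=3−2=1
SNF(R) diag = [3, 6] → torsion [3, 6]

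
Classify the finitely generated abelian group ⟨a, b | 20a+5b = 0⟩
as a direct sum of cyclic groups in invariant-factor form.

rank_ℚ(R)=1; free=2−1=1
SNF(R) diag = [5] → torsion [5]

Answer: M ≅ ℤ^1 ⊕ ℤ/5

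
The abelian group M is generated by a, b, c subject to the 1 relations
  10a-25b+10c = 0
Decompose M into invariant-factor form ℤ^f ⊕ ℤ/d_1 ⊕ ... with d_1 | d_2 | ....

Answer: M ≅ ℤ^2 ⊕ ℤ/5

Derivation:
rank_ℚ(R)=1; free=3−1=2
SNF(R) diag = [5] → torsion [5]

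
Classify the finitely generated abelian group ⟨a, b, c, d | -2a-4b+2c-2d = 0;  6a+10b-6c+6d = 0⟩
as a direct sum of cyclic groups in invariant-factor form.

rank_ℚ(R)=2; free=4−2=2
SNF(R) diag = [2, 2] → torsion [2, 2]

Answer: M ≅ ℤ^2 ⊕ ℤ/2 ⊕ ℤ/2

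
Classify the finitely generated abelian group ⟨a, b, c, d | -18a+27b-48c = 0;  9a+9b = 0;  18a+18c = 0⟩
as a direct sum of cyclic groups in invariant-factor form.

Answer: M ≅ ℤ^1 ⊕ ℤ/3 ⊕ ℤ/9 ⊕ ℤ/18

Derivation:
rank_ℚ(R)=3; free=4−3=1
SNF(R) diag = [3, 9, 18] → torsion [3, 9, 18]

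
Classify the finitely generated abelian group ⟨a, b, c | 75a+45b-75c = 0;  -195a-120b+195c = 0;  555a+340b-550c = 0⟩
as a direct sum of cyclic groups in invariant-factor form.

rank_ℚ(R)=3; free=3−3=0
SNF(R) diag = [5, 15, 15] → torsion [5, 15, 15]

Answer: M ≅ ℤ/5 ⊕ ℤ/15 ⊕ ℤ/15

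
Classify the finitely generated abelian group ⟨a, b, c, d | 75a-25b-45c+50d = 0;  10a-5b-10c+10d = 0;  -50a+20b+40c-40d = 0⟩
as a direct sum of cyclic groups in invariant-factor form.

Answer: M ≅ ℤ^1 ⊕ ℤ/5 ⊕ ℤ/5 ⊕ ℤ/10

Derivation:
rank_ℚ(R)=3; free=4−3=1
SNF(R) diag = [5, 5, 10] → torsion [5, 5, 10]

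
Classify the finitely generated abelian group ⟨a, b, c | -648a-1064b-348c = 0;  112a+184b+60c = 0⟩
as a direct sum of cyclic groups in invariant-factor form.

Answer: M ≅ ℤ^1 ⊕ ℤ/4 ⊕ ℤ/8

Derivation:
rank_ℚ(R)=2; free=3−2=1
SNF(R) diag = [4, 8] → torsion [4, 8]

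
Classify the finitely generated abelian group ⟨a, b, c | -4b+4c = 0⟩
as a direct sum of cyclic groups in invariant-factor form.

Answer: M ≅ ℤ^2 ⊕ ℤ/4

Derivation:
rank_ℚ(R)=1; free=3−1=2
SNF(R) diag = [4] → torsion [4]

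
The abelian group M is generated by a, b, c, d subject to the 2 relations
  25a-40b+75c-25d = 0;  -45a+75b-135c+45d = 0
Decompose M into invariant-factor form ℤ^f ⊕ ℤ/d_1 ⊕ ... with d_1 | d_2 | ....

rank_ℚ(R)=2; free=4−2=2
SNF(R) diag = [5, 15] → torsion [5, 15]

Answer: M ≅ ℤ^2 ⊕ ℤ/5 ⊕ ℤ/15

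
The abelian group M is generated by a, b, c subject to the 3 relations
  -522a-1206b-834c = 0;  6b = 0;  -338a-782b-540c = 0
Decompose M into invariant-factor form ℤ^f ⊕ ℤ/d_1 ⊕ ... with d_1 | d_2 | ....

Answer: M ≅ ℤ/2 ⊕ ℤ/6 ⊕ ℤ/6

Derivation:
rank_ℚ(R)=3; free=3−3=0
SNF(R) diag = [2, 6, 6] → torsion [2, 6, 6]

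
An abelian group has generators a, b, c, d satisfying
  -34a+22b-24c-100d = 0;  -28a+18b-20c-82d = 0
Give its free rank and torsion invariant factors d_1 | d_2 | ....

Answer: M ≅ ℤ^2 ⊕ ℤ/2 ⊕ ℤ/2

Derivation:
rank_ℚ(R)=2; free=4−2=2
SNF(R) diag = [2, 2] → torsion [2, 2]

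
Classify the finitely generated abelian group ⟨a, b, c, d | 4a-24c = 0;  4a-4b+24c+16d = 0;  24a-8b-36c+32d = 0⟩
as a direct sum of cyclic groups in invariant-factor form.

Answer: M ≅ ℤ^1 ⊕ ℤ/4 ⊕ ℤ/4 ⊕ ℤ/12

Derivation:
rank_ℚ(R)=3; free=4−3=1
SNF(R) diag = [4, 4, 12] → torsion [4, 4, 12]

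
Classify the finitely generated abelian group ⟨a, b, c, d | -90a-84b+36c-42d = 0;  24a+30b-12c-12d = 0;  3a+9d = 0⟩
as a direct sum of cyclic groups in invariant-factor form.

rank_ℚ(R)=3; free=4−3=1
SNF(R) diag = [3, 6, 12] → torsion [3, 6, 12]

Answer: M ≅ ℤ^1 ⊕ ℤ/3 ⊕ ℤ/6 ⊕ ℤ/12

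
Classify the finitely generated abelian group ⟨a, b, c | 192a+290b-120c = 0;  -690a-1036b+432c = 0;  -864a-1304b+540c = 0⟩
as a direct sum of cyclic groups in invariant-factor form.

rank_ℚ(R)=3; free=3−3=0
SNF(R) diag = [2, 6, 12] → torsion [2, 6, 12]

Answer: M ≅ ℤ/2 ⊕ ℤ/6 ⊕ ℤ/12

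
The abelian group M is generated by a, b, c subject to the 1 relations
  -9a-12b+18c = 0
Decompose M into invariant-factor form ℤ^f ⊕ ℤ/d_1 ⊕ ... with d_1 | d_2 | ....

rank_ℚ(R)=1; free=3−1=2
SNF(R) diag = [3] → torsion [3]

Answer: M ≅ ℤ^2 ⊕ ℤ/3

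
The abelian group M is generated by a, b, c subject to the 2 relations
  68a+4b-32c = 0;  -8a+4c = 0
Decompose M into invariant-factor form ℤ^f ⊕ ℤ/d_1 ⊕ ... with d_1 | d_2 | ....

rank_ℚ(R)=2; free=3−2=1
SNF(R) diag = [4, 4] → torsion [4, 4]

Answer: M ≅ ℤ^1 ⊕ ℤ/4 ⊕ ℤ/4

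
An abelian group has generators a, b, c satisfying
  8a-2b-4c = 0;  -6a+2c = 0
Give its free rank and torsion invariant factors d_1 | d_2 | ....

rank_ℚ(R)=2; free=3−2=1
SNF(R) diag = [2, 2] → torsion [2, 2]

Answer: M ≅ ℤ^1 ⊕ ℤ/2 ⊕ ℤ/2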